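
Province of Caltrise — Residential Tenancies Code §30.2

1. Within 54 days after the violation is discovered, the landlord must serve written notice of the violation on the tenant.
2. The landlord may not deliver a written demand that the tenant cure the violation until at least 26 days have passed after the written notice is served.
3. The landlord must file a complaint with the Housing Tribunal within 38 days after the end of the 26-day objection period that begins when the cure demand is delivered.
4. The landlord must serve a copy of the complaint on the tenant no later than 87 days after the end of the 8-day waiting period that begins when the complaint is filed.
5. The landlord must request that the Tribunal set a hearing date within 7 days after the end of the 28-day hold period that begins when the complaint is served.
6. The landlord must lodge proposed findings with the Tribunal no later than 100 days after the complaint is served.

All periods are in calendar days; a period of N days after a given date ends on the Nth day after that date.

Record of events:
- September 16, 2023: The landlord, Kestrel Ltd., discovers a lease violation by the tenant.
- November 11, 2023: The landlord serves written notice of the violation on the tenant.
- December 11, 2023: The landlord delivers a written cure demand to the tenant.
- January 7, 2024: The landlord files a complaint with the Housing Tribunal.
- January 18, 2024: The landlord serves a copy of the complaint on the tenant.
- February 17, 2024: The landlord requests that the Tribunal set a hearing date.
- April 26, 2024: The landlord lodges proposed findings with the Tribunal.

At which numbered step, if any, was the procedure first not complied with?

Step 1: 54 days after September 16, 2023 (when the violation is discovered) is November 9, 2023; done November 11, 2023 — 2 days late.
That is the first point of non-compliance.

Step 1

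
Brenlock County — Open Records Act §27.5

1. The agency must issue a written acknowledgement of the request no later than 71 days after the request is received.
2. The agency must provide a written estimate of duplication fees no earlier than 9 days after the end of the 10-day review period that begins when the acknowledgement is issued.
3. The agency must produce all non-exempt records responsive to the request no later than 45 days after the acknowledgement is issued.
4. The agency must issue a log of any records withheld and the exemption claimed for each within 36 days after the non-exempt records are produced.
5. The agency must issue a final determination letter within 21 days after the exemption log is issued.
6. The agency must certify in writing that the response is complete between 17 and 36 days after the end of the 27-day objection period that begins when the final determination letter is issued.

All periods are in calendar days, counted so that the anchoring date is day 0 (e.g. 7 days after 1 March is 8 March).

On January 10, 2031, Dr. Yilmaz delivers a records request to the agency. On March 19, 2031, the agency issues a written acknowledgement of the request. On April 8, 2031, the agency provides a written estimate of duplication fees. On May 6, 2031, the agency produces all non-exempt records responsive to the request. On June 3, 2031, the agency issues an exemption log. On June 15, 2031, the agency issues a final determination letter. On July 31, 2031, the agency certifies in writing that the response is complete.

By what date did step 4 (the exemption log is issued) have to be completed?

June 11, 2031

Step 4 runs from May 6, 2031, when the non-exempt records are produced. 36 days after May 6, 2031 is June 11, 2031.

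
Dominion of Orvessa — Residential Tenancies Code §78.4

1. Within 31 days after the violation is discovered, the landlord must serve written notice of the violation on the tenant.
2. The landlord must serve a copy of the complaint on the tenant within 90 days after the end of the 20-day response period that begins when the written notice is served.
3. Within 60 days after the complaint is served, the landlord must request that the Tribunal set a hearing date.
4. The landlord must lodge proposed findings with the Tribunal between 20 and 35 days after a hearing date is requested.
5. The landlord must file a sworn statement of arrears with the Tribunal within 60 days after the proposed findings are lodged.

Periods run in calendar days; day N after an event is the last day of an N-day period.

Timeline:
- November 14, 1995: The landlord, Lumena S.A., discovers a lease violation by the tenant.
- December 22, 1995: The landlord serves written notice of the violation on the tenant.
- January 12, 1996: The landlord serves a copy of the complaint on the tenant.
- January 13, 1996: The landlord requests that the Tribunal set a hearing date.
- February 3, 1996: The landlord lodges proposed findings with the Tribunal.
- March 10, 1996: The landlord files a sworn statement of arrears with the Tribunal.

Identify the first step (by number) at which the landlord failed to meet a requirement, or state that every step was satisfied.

Step 1 — counting 31 days from November 14, 1995 (when the violation is discovered) gives a deadline of December 15, 1995; December 22, 1995 misses that deadline by 7 days.

Step 1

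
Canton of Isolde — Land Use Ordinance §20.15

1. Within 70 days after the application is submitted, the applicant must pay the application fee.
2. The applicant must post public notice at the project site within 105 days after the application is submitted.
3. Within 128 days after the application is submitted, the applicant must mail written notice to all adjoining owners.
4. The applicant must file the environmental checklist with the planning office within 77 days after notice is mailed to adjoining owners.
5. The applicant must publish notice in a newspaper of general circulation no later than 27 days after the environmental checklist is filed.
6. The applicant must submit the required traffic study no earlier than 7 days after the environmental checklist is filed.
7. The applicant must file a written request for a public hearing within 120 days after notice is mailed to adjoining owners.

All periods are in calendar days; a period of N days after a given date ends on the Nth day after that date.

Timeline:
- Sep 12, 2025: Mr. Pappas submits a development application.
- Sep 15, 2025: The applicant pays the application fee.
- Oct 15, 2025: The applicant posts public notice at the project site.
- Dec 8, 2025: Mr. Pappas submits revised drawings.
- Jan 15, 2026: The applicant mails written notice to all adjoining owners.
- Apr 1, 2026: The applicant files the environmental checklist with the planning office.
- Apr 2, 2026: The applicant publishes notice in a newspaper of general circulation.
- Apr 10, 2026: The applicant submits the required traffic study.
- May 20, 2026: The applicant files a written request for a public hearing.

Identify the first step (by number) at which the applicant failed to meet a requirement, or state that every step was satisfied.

Step 7

(1) due by Sep 12, 2025 + 70 days = Nov 21, 2025; done Sep 15, 2025 — timely.
(2) due by Sep 12, 2025 + 105 days = Dec 26, 2025; done Oct 15, 2025 — timely.
(3) due by Sep 12, 2025 + 128 days = Jan 18, 2026; Jan 15, 2026 is within that limit.
(4) due by Jan 15, 2026 + 77 days = Apr 2, 2026; Apr 1, 2026 is within that limit.
(5) due by Apr 1, 2026 + 27 days = Apr 28, 2026; Apr 2, 2026 is within that limit.
(6) permitted from Apr 1, 2026 + 7 days = Apr 8, 2026 onward; Apr 10, 2026 is on or after that date.
(7) due by Jan 15, 2026 + 120 days = May 15, 2026; not done until May 20, 2026, 5 days after the deadline.
No need to go further; step 7 was not satisfied.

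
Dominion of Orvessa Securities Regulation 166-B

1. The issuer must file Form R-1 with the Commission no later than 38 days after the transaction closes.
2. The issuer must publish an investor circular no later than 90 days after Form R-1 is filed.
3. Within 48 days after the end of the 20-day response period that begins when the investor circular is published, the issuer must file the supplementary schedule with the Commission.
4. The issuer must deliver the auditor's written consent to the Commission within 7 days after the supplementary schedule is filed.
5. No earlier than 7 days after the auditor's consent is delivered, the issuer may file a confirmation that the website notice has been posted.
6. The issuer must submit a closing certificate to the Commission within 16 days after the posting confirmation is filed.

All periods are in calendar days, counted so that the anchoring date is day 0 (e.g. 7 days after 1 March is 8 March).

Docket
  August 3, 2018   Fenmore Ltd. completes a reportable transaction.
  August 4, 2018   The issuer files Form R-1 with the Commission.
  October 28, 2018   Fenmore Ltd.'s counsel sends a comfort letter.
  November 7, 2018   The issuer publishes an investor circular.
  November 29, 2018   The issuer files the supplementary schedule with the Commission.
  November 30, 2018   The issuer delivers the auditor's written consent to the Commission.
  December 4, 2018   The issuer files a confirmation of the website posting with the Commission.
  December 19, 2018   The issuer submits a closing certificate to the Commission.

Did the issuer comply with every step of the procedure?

Step 1 — counting 38 days from August 3, 2018 (when the transaction closes) gives a deadline of September 10, 2018; August 4, 2018 is within that limit.
Step 2 — counting 90 days from August 4, 2018 (when Form R-1 is filed) gives a deadline of November 2, 2018; November 7, 2018 misses that deadline by 5 days.

No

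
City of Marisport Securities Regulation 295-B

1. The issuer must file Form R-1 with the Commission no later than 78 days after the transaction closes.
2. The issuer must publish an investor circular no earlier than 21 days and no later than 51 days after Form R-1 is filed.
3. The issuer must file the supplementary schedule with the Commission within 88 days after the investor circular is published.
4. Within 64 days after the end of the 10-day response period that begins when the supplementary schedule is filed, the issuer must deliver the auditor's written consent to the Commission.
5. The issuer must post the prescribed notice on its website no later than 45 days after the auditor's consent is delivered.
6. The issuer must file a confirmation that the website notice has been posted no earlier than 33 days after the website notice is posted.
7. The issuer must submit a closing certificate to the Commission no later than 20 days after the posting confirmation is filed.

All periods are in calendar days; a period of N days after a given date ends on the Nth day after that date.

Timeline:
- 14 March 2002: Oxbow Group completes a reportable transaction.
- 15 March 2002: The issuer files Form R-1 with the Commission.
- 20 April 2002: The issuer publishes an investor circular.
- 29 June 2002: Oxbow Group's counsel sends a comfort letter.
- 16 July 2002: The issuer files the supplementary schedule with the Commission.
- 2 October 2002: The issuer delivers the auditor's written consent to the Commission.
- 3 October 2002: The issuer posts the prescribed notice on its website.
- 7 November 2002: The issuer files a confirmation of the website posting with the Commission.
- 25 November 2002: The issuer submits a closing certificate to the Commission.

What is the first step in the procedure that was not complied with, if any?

Step 4

Step 1: 78 days after 14 March 2002 (when the transaction closes) is 31 May 2002; completed 15 March 2002, before the deadline.
Step 2: the window is 21–51 days after 15 March 2002 (when Form R-1 is filed), so 5 April 2002 through 5 May 2002; done 20 April 2002, which is between those dates.
Step 3: 88 days after 20 April 2002 (when the investor circular is published) is 17 July 2002; completed 16 July 2002, before the deadline.
Step 4: 64 days after 26 July 2002 (end of the 10-day response period, which began when the supplementary schedule is filed on 16 July 2002) is 28 September 2002; done 2 October 2002 — 4 days late.
No need to go further; step 4 was not satisfied.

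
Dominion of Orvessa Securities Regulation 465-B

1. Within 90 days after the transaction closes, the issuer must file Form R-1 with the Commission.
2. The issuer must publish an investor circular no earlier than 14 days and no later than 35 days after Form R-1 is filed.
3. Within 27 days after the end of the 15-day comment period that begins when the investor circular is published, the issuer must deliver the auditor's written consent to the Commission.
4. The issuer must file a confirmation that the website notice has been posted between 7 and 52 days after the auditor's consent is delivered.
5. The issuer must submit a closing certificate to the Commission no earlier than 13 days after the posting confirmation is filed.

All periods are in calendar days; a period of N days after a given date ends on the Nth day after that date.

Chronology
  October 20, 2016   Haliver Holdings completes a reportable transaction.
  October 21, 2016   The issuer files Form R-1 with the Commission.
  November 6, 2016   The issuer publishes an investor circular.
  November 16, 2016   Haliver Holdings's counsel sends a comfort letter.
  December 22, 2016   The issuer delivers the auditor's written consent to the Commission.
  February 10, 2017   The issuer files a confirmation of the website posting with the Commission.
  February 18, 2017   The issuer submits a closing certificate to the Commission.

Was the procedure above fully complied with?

Step 1: 90 days after October 20, 2016 (when the transaction closes) is January 18, 2017; done October 21, 2016 — timely.
Step 2: the window is 14–35 days after October 21, 2016 (when Form R-1 is filed), so November 4, 2016 through November 25, 2016; done November 6, 2016 — within the window.
Step 3: 27 days after November 21, 2016 (end of the 15-day comment period, which began when the investor circular is published on November 6, 2016) is December 18, 2016; December 22, 2016 misses that deadline by 4 days.
That is the first point of non-compliance.

No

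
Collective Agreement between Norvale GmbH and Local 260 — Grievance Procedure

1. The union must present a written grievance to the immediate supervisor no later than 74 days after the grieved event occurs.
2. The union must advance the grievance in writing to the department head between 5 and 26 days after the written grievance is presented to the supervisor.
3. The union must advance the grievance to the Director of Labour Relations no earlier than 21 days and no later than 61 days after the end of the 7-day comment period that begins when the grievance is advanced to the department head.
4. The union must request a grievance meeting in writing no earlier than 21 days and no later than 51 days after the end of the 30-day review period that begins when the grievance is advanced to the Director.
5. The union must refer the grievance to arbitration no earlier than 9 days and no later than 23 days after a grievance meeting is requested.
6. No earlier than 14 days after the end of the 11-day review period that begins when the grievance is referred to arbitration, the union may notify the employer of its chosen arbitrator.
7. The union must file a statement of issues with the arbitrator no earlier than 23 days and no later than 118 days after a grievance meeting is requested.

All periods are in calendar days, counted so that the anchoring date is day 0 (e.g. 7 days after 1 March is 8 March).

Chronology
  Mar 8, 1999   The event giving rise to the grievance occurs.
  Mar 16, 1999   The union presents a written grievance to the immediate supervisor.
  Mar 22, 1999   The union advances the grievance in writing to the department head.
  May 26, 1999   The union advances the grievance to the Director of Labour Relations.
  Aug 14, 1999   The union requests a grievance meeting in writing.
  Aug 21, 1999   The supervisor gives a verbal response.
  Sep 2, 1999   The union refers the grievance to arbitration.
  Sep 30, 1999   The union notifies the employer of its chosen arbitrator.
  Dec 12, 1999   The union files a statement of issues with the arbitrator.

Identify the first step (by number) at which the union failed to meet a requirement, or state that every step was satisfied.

Step 7

(1) due by Mar 8, 1999 + 74 days = May 21, 1999; completed Mar 16, 1999, before the deadline.
(2) the permitted window runs from Mar 16, 1999 + 5 = Mar 21, 1999 to Mar 16, 1999 + 26 = Apr 11, 1999; Mar 22, 1999 falls inside that range.
(3) the permitted window runs from Mar 29, 1999 + 21 = Apr 19, 1999 to Mar 29, 1999 + 61 = May 29, 1999; May 26, 1999 falls inside that range.
(4) the permitted window runs from Jun 25, 1999 + 21 = Jul 16, 1999 to Jun 25, 1999 + 51 = Aug 15, 1999; done Aug 14, 1999 — within the window.
(5) the permitted window runs from Aug 14, 1999 + 9 = Aug 23, 1999 to Aug 14, 1999 + 23 = Sep 6, 1999; done Sep 2, 1999 — within the window.
(6) permitted from Sep 13, 1999 + 14 days = Sep 27, 1999 onward; Sep 30, 1999 is on or after that date.
(7) the permitted window runs from Aug 14, 1999 + 23 = Sep 6, 1999 to Aug 14, 1999 + 118 = Dec 10, 1999; done Dec 12, 1999 — 2 days after the window closed.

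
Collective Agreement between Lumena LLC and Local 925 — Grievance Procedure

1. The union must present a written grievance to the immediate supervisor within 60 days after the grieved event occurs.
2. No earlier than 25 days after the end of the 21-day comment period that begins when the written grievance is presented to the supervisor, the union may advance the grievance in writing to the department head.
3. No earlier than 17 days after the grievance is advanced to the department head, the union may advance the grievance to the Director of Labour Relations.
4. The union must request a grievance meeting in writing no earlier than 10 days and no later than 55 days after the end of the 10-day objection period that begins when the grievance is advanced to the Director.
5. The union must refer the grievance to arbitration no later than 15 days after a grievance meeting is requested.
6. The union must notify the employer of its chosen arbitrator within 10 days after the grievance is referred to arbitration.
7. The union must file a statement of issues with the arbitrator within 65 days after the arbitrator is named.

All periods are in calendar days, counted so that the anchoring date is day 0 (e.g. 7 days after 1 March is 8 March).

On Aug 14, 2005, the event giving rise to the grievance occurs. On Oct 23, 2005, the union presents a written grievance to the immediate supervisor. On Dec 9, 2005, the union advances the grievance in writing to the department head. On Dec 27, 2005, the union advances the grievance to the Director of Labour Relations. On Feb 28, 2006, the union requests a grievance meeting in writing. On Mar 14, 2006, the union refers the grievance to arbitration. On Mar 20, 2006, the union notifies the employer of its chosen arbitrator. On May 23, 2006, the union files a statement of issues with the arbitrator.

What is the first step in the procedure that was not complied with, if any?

Step 1 — counting 60 days from Aug 14, 2005 (when the grieved event occurs) gives a deadline of Oct 13, 2005; not done until Oct 23, 2005, 10 days after the deadline.
Later steps need not be reached.

Step 1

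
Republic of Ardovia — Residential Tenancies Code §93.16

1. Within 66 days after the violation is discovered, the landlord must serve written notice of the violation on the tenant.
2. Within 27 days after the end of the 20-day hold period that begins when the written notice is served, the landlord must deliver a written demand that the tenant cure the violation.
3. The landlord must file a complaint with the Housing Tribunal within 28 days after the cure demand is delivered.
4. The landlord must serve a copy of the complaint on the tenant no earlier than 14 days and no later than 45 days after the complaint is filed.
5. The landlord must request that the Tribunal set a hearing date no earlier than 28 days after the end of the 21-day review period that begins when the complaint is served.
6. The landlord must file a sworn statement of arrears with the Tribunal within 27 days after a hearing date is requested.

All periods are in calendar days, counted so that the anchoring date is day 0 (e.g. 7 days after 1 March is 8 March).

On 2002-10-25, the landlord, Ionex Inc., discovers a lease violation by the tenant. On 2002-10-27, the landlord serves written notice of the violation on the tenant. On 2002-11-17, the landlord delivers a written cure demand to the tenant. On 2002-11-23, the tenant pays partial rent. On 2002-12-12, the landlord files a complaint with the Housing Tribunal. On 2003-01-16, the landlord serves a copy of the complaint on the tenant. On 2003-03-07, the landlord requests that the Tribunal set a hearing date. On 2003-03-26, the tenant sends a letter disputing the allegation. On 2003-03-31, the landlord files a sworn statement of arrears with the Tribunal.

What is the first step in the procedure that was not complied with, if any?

None — every step was satisfied

Step 1: 66 days after 2002-10-25 (when the violation is discovered) is 2002-12-30; completed 2002-10-27, before the deadline.
Step 2: 27 days after 2002-11-16 (end of the 20-day hold period, which began when the written notice is served on 2002-10-27) is 2002-12-13; completed 2002-11-17, before the deadline.
Step 3: 28 days after 2002-11-17 (when the cure demand is delivered) is 2002-12-15; completed 2002-12-12, before the deadline.
Step 4: the window is 14–45 days after 2002-12-12 (when the complaint is filed), so 2002-12-26 through 2003-01-26; done 2003-01-16, which is between those dates.
Step 5: the earliest permitted date is 28 days after 2003-02-06 (end of the 21-day review period, which began when the complaint is served on 2003-01-16), i.e. 2003-03-06; done 2003-03-07, after the minimum wait.
Step 6: 27 days after 2003-03-07 (when a hearing date is requested) is 2003-04-03; completed 2003-03-31, before the deadline.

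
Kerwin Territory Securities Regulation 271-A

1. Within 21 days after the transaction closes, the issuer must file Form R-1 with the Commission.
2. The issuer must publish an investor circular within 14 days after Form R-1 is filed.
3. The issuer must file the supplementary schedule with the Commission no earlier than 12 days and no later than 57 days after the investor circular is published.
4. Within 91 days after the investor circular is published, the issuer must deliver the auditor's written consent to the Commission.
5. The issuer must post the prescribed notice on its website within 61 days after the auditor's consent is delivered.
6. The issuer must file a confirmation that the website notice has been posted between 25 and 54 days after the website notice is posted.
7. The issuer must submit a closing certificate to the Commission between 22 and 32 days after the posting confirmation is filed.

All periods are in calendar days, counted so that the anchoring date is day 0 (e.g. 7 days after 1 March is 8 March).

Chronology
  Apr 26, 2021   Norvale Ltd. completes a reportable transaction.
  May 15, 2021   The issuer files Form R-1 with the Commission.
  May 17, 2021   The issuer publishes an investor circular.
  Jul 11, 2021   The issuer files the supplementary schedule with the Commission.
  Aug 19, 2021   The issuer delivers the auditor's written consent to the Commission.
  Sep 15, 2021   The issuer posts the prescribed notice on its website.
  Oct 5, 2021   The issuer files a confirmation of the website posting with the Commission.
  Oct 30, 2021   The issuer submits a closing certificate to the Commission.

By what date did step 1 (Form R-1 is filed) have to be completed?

Step 1 runs from Apr 26, 2021, when the transaction closes. 21 days after Apr 26, 2021 is May 17, 2021.

May 17, 2021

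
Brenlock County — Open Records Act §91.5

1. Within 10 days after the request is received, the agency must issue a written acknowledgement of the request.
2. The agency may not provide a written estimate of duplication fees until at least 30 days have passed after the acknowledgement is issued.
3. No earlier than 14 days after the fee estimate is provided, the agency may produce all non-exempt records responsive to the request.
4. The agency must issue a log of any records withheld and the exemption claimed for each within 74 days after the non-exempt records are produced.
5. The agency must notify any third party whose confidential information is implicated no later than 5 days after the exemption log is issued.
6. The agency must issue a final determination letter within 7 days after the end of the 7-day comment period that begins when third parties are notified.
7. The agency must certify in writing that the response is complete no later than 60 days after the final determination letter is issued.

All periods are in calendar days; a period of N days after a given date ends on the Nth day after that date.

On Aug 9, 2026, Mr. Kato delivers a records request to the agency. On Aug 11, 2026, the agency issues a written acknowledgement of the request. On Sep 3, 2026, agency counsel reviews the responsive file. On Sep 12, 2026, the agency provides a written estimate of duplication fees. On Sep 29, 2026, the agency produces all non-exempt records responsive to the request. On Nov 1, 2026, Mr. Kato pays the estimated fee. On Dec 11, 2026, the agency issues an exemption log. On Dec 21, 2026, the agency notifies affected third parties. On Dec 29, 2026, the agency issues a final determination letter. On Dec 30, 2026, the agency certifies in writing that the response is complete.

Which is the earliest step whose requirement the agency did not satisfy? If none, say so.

Step 5

Step 1: 10 days after Aug 9, 2026 (when the request is received) is Aug 19, 2026; done Aug 11, 2026 — timely.
Step 2: the earliest permitted date is 30 days after Aug 11, 2026 (when the acknowledgement is issued), i.e. Sep 10, 2026; done Sep 12, 2026 — permitted.
Step 3: the earliest permitted date is 14 days after Sep 12, 2026 (when the fee estimate is provided), i.e. Sep 26, 2026; done Sep 29, 2026 — permitted.
Step 4: 74 days after Sep 29, 2026 (when the non-exempt records are produced) is Dec 12, 2026; completed Dec 11, 2026, before the deadline.
Step 5: 5 days after Dec 11, 2026 (when the exemption log is issued) is Dec 16, 2026; done Dec 21, 2026 — 5 days late.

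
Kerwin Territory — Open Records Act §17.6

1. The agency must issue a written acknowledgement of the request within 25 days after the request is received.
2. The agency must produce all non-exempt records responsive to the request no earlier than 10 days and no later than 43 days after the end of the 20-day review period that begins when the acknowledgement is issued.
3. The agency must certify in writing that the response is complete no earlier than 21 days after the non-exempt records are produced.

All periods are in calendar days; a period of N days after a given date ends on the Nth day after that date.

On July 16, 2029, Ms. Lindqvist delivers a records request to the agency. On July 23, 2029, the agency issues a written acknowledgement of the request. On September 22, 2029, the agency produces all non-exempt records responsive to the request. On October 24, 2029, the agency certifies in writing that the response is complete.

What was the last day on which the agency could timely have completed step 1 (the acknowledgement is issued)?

August 10, 2029

Step 1 runs from July 16, 2029, when the request is received. 25 days after July 16, 2029 is August 10, 2029.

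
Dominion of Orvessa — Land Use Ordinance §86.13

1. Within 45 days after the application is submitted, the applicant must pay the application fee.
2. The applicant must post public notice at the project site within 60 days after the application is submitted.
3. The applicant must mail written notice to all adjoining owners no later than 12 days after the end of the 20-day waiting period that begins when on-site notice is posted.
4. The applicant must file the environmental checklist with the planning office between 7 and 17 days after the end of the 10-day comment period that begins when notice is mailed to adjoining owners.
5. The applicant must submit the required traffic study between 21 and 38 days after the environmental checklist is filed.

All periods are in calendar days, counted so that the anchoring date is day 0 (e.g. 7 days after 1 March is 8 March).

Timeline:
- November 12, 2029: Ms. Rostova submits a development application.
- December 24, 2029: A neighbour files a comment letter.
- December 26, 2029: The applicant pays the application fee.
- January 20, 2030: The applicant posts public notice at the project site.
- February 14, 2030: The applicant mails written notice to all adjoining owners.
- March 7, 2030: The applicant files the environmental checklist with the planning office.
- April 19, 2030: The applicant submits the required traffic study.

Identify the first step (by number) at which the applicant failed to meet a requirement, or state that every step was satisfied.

Step 2

Step 1: 45 days after November 12, 2029 (when the application is submitted) is December 27, 2029; completed December 26, 2029, before the deadline.
Step 2: 60 days after November 12, 2029 (when the application is submitted) is January 11, 2030; not done until January 20, 2030, 9 days after the deadline.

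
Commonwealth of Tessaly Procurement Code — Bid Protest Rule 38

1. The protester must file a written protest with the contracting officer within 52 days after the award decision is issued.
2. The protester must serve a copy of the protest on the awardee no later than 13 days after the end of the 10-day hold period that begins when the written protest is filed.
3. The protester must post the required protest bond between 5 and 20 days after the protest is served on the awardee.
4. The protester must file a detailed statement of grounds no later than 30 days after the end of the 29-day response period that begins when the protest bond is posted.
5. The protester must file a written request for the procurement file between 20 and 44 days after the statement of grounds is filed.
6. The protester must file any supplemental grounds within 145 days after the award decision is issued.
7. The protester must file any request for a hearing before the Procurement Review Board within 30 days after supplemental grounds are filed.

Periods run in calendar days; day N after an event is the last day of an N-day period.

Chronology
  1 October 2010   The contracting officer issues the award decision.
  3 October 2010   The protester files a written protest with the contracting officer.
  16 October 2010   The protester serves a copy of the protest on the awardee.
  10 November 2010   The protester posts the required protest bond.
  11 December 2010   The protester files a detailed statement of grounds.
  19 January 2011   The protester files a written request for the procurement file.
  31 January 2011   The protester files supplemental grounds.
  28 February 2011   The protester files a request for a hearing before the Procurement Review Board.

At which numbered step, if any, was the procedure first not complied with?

Step 1: 52 days after 1 October 2010 (when the award decision is issued) is 22 November 2010; done 3 October 2010 — timely.
Step 2: 13 days after 13 October 2010 (end of the 10-day hold period, which began when the written protest is filed on 3 October 2010) is 26 October 2010; completed 16 October 2010, before the deadline.
Step 3: the window is 5–20 days after 16 October 2010 (when the protest is served on the awardee), so 21 October 2010 through 5 November 2010; done 10 November 2010 — 5 days after the window closed.

Step 3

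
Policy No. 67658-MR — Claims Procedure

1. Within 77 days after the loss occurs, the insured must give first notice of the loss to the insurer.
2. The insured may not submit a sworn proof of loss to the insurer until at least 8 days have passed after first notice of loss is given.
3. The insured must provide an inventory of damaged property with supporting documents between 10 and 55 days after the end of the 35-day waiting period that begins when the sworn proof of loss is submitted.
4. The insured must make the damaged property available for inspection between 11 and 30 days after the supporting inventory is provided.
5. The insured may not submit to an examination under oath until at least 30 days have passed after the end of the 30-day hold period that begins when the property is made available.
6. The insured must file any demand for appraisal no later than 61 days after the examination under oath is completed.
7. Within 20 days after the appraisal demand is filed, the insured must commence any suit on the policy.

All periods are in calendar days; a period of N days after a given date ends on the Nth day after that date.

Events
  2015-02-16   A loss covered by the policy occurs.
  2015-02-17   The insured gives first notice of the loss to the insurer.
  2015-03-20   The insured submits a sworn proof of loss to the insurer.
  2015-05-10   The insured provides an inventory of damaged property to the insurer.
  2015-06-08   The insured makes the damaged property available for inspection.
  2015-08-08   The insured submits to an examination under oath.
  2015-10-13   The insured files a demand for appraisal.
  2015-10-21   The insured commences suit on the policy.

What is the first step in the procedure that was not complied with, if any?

Step 6

(1) due by 2015-02-16 + 77 days = 2015-05-04; 2015-02-17 is within that limit.
(2) permitted from 2015-02-17 + 8 days = 2015-02-25 onward; done 2015-03-20 — permitted.
(3) the permitted window runs from 2015-04-24 + 10 = 2015-05-04 to 2015-04-24 + 55 = 2015-06-18; done 2015-05-10 — within the window.
(4) the permitted window runs from 2015-05-10 + 11 = 2015-05-21 to 2015-05-10 + 30 = 2015-06-09; 2015-06-08 falls inside that range.
(5) permitted from 2015-07-08 + 30 days = 2015-08-07 onward; 2015-08-08 is on or after that date.
(6) due by 2015-08-08 + 61 days = 2015-10-08; 2015-10-13 misses that deadline by 5 days.
The analysis stops there.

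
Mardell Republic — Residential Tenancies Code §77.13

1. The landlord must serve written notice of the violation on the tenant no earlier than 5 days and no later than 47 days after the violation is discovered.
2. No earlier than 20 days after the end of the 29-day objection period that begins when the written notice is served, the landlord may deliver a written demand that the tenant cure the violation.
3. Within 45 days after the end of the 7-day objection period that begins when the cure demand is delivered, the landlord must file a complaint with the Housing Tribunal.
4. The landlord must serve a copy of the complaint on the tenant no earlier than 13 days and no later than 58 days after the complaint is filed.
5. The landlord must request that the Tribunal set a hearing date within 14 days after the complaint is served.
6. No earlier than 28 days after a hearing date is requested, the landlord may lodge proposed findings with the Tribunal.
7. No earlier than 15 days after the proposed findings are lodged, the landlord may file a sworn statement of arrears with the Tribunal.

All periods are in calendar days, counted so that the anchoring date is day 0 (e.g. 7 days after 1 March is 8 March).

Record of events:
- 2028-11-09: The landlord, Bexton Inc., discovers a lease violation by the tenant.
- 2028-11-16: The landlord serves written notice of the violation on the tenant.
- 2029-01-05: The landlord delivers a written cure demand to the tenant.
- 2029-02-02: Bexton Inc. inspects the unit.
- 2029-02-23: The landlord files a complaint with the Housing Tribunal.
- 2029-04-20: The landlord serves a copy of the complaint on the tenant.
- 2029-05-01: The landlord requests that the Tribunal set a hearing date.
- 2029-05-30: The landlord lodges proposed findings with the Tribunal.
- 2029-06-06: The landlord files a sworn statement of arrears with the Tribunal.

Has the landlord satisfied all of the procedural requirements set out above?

Step 1: the window is 5–47 days after 2028-11-09 (when the violation is discovered), so 2028-11-14 through 2028-12-26; 2028-11-16 falls inside that range.
Step 2: the earliest permitted date is 20 days after 2028-12-15 (end of the 29-day objection period, which began when the written notice is served on 2028-11-16), i.e. 2029-01-04; done 2029-01-05 — permitted.
Step 3: 45 days after 2029-01-12 (end of the 7-day objection period, which began when the cure demand is delivered on 2029-01-05) is 2029-02-26; 2029-02-23 is within that limit.
Step 4: the window is 13–58 days after 2029-02-23 (when the complaint is filed), so 2029-03-08 through 2029-04-22; 2029-04-20 falls inside that range.
Step 5: 14 days after 2029-04-20 (when the complaint is served) is 2029-05-04; completed 2029-05-01, before the deadline.
Step 6: the earliest permitted date is 28 days after 2029-05-01 (when a hearing date is requested), i.e. 2029-05-29; done 2029-05-30, after the minimum wait.
Step 7: the earliest permitted date is 15 days after 2029-05-30 (when the proposed findings are lodged), i.e. 2029-06-14; acted on 2029-06-06, 8 days prematurely.

No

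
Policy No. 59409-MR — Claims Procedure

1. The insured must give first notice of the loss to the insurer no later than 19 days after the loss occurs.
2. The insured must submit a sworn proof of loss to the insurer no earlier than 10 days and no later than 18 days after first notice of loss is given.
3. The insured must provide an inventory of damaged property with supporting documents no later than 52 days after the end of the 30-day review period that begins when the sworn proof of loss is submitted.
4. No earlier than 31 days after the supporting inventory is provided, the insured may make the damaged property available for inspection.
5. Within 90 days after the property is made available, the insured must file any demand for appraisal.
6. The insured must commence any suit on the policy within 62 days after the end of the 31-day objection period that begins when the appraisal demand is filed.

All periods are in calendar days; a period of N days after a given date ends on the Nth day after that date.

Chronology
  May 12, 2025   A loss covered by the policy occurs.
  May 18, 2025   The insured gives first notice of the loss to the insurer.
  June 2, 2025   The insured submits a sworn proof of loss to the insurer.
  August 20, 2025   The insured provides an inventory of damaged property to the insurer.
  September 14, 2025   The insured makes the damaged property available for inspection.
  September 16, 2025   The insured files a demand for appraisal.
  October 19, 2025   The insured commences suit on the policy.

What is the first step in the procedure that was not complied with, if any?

Step 4

(1) due by May 12, 2025 + 19 days = May 31, 2025; completed May 18, 2025, before the deadline.
(2) the permitted window runs from May 18, 2025 + 10 = May 28, 2025 to May 18, 2025 + 18 = June 5, 2025; done June 2, 2025, which is between those dates.
(3) due by July 2, 2025 + 52 days = August 23, 2025; done August 20, 2025 — timely.
(4) permitted from August 20, 2025 + 31 days = September 20, 2025 onward; acted on September 14, 2025, 6 days prematurely.
The procedure was therefore not followed at step 4.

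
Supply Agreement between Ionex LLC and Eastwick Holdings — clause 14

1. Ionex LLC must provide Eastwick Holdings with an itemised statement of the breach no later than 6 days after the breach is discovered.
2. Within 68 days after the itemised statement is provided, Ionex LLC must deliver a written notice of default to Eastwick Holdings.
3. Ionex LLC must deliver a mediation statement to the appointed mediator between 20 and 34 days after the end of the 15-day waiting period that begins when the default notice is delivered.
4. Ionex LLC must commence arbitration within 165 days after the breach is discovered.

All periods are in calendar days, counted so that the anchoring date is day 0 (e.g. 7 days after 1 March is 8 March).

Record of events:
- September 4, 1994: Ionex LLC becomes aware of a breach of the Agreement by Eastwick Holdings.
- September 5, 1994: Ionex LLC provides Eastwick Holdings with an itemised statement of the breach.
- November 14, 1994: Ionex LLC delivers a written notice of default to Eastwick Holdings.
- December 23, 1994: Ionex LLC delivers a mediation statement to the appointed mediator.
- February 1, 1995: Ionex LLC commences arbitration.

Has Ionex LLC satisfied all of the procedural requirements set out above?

Step 1: 6 days after September 4, 1994 (when the breach is discovered) is September 10, 1994; done September 5, 1994 — timely.
Step 2: 68 days after September 5, 1994 (when the itemised statement is provided) is November 12, 1994; November 14, 1994 misses that deadline by 2 days.
The analysis stops there.

No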